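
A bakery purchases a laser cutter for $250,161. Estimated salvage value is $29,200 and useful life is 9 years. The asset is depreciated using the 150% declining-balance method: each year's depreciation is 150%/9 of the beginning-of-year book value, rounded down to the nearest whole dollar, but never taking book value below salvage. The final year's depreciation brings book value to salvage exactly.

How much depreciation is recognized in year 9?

Depreciable base = $250,161 − $29,200 = $220,961.
Year 1: ⌊$250,161 × 150%/9⌋ = $41,693. Book value $208,468.
Year 2: ⌊$208,468 × 150%/9⌋ = $34,744. Book value $173,724.
Year 3: ⌊$173,724 × 150%/9⌋ = $28,954. Book value $144,770.
Year 4: ⌊$144,770 × 150%/9⌋ = $24,128. Book value $120,642.
Year 5: ⌊$120,642 × 150%/9⌋ = $20,107. Book value $100,535.
Year 6: ⌊$100,535 × 150%/9⌋ = $16,755. Book value $83,780.
Year 7: ⌊$83,780 × 150%/9⌋ = $13,963. Book value $69,817.
Year 8: ⌊$69,817 × 150%/9⌋ = $11,636. Book value $58,181.
Year 9 (final): $58,181 − $29,200 = $28,981. Book value $29,200.

$28,981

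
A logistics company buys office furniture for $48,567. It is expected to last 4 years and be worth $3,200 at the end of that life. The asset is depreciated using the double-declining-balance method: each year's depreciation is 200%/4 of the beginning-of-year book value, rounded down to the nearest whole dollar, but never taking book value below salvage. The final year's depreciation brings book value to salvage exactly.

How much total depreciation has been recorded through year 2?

Depreciable base = $48,567 − $3,200 = $45,367.
Year 1: ⌊$48,567 × 200%/4⌋ = $24,283. Book value $24,284.
Year 2: ⌊$24,284 × 200%/4⌋ = $12,142. Book value $12,142.
Accumulated through year 2 = $48,567 − $12,142 = $36,425.

$36,425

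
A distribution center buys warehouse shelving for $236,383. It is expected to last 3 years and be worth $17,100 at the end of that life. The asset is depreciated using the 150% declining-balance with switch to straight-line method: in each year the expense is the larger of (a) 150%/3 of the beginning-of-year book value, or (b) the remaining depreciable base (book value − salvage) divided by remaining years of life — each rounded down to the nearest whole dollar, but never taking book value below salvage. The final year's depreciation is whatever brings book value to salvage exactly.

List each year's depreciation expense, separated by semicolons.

$118,191; $59,096; $41,996

Depreciable base = $236,383 − $17,100 = $219,283.
Year 1: DB = ⌊$236,383 × 150%/3⌋ = $118,191; SL = ⌊$219,283/3⌋ = $73,094 → take DB $118,191. Book value $118,192.
Year 2: DB = ⌊$118,192 × 150%/3⌋ = $59,096; SL = ⌊$101,092/2⌋ = $50,546 → take DB $59,096. Book value $59,096.
Year 3 (final): $59,096 − $17,100 = $41,996. Book value $17,100.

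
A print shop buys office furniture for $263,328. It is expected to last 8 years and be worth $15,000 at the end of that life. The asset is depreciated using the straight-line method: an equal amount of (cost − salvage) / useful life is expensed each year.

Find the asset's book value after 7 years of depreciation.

$46,041

Depreciable base = $263,328 − $15,000 = $248,328.
Annual expense = $248,328 / 8 = $31,041.
End of year 1: book value $232,287.
End of year 2: book value $201,246.
End of year 3: book value $170,205.
End of year 4: book value $139,164.
End of year 5: book value $108,123.
End of year 6: book value $77,082.
End of year 7: book value $46,041.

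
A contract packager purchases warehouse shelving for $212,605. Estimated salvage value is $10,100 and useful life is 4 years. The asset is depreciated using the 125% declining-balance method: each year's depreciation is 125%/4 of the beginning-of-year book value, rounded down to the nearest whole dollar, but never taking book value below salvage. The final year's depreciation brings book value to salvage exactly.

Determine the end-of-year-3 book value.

Depreciable base = $212,605 − $10,100 = $202,505.
Year 1: ⌊$212,605 × 125%/4⌋ = $66,439. Book value $146,166.
Year 2: ⌊$146,166 × 125%/4⌋ = $45,676. Book value $100,490.
Year 3: ⌊$100,490 × 125%/4⌋ = $31,403. Book value $69,087.

$69,087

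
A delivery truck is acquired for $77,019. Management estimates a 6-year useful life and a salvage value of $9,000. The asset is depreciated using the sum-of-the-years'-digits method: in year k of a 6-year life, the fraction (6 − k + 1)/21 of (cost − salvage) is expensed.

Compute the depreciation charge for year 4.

Depreciable base = $77,019 − $9,000 = $68,019.
Sum of the years' digits = 6+5+4+3+2+1 = 21.
Year 1: $68,019 × 6/21 = $19,434. Book value $57,585.
Year 2: $68,019 × 5/21 = $16,195. Book value $41,390.
Year 3: $68,019 × 4/21 = $12,956. Book value $28,434.
Year 4: $68,019 × 3/21 = $9,717. Book value $18,717.

$9,717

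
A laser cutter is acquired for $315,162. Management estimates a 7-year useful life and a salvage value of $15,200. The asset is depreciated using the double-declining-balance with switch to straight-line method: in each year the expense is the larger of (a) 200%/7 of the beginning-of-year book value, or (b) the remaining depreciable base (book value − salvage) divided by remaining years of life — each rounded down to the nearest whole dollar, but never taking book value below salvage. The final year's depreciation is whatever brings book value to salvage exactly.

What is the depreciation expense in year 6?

Depreciable base = $315,162 − $15,200 = $299,962.
Year 1: DB = ⌊$315,162 × 200%/7⌋ = $90,046; SL = ⌊$299,962/7⌋ = $42,851 → take DB $90,046. Book value $225,116.
Year 2: DB = ⌊$225,116 × 200%/7⌋ = $64,318; SL = ⌊$209,916/6⌋ = $34,986 → take DB $64,318. Book value $160,798.
Year 3: DB = ⌊$160,798 × 200%/7⌋ = $45,942; SL = ⌊$145,598/5⌋ = $29,119 → take DB $45,942. Book value $114,856.
Year 4: DB = ⌊$114,856 × 200%/7⌋ = $32,816; SL = ⌊$99,656/4⌋ = $24,914 → take DB $32,816. Book value $82,040.
Year 5: DB = ⌊$82,040 × 200%/7⌋ = $23,440; SL = ⌊$66,840/3⌋ = $22,280 → take DB $23,440. Book value $58,600.
Year 6: DB = ⌊$58,600 × 200%/7⌋ = $16,742; SL = ⌊$43,400/2⌋ = $21,700 → take SL $21,700. Book value $36,900.

$21,700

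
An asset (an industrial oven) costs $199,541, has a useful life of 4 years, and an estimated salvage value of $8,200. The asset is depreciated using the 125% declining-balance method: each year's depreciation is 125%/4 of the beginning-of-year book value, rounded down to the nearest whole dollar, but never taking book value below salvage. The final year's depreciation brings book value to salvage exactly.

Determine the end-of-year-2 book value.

$94,315

Depreciable base = $199,541 − $8,200 = $191,341.
Year 1: ⌊$199,541 × 125%/4⌋ = $62,356. Book value $137,185.
Year 2: ⌊$137,185 × 125%/4⌋ = $42,870. Book value $94,315.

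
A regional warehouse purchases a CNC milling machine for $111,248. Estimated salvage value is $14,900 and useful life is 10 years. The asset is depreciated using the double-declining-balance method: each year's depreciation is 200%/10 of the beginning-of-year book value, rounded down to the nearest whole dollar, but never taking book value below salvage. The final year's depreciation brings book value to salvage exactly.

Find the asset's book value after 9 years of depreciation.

$14,933

Depreciable base = $111,248 − $14,900 = $96,348.
Year 1: ⌊$111,248 × 200%/10⌋ = $22,249. Book value $88,999.
Year 2: ⌊$88,999 × 200%/10⌋ = $17,799. Book value $71,200.
Year 3: ⌊$71,200 × 200%/10⌋ = $14,240. Book value $56,960.
Year 4: ⌊$56,960 × 200%/10⌋ = $11,392. Book value $45,568.
Year 5: ⌊$45,568 × 200%/10⌋ = $9,113. Book value $36,455.
Year 6: ⌊$36,455 × 200%/10⌋ = $7,291. Book value $29,164.
Year 7: ⌊$29,164 × 200%/10⌋ = $5,832. Book value $23,332.
Year 8: ⌊$23,332 × 200%/10⌋ = $4,666. Book value $18,666.
Year 9: ⌊$18,666 × 200%/10⌋ = $3,733. Book value $14,933.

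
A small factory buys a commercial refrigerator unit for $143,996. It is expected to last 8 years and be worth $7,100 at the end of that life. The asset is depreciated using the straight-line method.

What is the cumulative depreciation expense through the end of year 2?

Depreciable base = $143,996 − $7,100 = $136,896.
Annual expense = $136,896 / 8 = $17,112.
End of year 1: book value $126,884.
End of year 2: book value $109,772.
Accumulated through year 2 = $143,996 − $109,772 = $34,224.

$34,224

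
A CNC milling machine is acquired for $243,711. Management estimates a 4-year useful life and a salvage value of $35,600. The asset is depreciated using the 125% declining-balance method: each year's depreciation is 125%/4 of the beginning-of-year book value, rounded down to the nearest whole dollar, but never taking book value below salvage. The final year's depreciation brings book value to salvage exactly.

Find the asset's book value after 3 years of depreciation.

$79,195

Depreciable base = $243,711 − $35,600 = $208,111.
Year 1: ⌊$243,711 × 125%/4⌋ = $76,159. Book value $167,552.
Year 2: ⌊$167,552 × 125%/4⌋ = $52,360. Book value $115,192.
Year 3: ⌊$115,192 × 125%/4⌋ = $35,997. Book value $79,195.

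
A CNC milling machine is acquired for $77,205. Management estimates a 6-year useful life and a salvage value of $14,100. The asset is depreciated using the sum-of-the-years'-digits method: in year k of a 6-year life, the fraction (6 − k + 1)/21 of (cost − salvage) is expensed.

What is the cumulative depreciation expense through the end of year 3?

$45,075

Depreciable base = $77,205 − $14,100 = $63,105.
Sum of the years' digits = 6+5+4+3+2+1 = 21.
Year 1: $63,105 × 6/21 = $18,030. Book value $59,175.
Year 2: $63,105 × 5/21 = $15,025. Book value $44,150.
Year 3: $63,105 × 4/21 = $12,020. Book value $32,130.
Accumulated through year 3 = $77,205 − $32,130 = $45,075.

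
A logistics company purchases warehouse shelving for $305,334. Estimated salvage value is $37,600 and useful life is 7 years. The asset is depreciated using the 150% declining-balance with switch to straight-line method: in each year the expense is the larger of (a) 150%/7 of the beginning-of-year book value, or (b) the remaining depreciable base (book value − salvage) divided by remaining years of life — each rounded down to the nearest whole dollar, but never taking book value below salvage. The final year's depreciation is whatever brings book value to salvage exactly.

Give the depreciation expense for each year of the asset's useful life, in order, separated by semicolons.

$65,428; $51,408; $40,392; $31,737; $26,256; $26,256; $26,257

Depreciable base = $305,334 − $37,600 = $267,734.
Year 1: DB = ⌊$305,334 × 150%/7⌋ = $65,428; SL = ⌊$267,734/7⌋ = $38,247 → take DB $65,428. Book value $239,906.
Year 2: DB = ⌊$239,906 × 150%/7⌋ = $51,408; SL = ⌊$202,306/6⌋ = $33,717 → take DB $51,408. Book value $188,498.
Year 3: DB = ⌊$188,498 × 150%/7⌋ = $40,392; SL = ⌊$150,898/5⌋ = $30,179 → take DB $40,392. Book value $148,106.
Year 4: DB = ⌊$148,106 × 150%/7⌋ = $31,737; SL = ⌊$110,506/4⌋ = $27,626 → take DB $31,737. Book value $116,369.
Year 5: DB = ⌊$116,369 × 150%/7⌋ = $24,936; SL = ⌊$78,769/3⌋ = $26,256 → take SL $26,256. Book value $90,113.
Year 6: DB = ⌊$90,113 × 150%/7⌋ = $19,309; SL = ⌊$52,513/2⌋ = $26,256 → take SL $26,256. Book value $63,857.
Year 7 (final): $63,857 − $37,600 = $26,257. Book value $37,600.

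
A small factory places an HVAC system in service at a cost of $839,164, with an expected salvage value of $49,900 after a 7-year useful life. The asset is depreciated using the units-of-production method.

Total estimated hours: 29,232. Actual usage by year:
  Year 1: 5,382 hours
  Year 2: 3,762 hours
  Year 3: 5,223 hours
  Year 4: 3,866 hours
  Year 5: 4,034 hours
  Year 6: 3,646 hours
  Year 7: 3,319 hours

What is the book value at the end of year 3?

Depreciable base = $839,164 − $49,900 = $789,264.
Rate = $789,264 / 29,232 hours = $27 per hour.
Year 1: 5,382 × $27 = $145,314. Book value $693,850.
Year 2: 3,762 × $27 = $101,574. Book value $592,276.
Year 3: 5,223 × $27 = $141,021. Book value $451,255.

$451,255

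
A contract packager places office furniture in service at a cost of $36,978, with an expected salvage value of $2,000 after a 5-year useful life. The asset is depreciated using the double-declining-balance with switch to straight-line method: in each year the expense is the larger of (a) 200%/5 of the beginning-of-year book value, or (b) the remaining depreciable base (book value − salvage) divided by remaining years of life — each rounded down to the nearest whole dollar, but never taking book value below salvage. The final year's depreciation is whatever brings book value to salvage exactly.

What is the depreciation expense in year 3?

$5,325

Depreciable base = $36,978 − $2,000 = $34,978.
Year 1: DB = ⌊$36,978 × 200%/5⌋ = $14,791; SL = ⌊$34,978/5⌋ = $6,995 → take DB $14,791. Book value $22,187.
Year 2: DB = ⌊$22,187 × 200%/5⌋ = $8,874; SL = ⌊$20,187/4⌋ = $5,046 → take DB $8,874. Book value $13,313.
Year 3: DB = ⌊$13,313 × 200%/5⌋ = $5,325; SL = ⌊$11,313/3⌋ = $3,771 → take DB $5,325. Book value $7,988.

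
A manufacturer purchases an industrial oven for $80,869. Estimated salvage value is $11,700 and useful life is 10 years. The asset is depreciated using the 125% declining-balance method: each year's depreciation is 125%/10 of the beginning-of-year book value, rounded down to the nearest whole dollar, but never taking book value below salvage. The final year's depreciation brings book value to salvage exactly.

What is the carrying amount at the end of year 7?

$31,759

Depreciable base = $80,869 − $11,700 = $69,169.
Year 1: ⌊$80,869 × 125%/10⌋ = $10,108. Book value $70,761.
Year 2: ⌊$70,761 × 125%/10⌋ = $8,845. Book value $61,916.
Year 3: ⌊$61,916 × 125%/10⌋ = $7,739. Book value $54,177.
Year 4: ⌊$54,177 × 125%/10⌋ = $6,772. Book value $47,405.
Year 5: ⌊$47,405 × 125%/10⌋ = $5,925. Book value $41,480.
Year 6: ⌊$41,480 × 125%/10⌋ = $5,185. Book value $36,295.
Year 7: ⌊$36,295 × 125%/10⌋ = $4,536. Book value $31,759.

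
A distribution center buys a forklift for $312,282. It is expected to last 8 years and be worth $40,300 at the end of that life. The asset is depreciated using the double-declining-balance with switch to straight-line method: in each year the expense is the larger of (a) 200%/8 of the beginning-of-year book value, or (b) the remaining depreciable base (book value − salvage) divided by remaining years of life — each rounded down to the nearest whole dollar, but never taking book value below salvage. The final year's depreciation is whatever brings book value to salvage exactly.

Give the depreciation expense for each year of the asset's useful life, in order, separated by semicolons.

$78,070; $58,553; $43,914; $32,936; $24,702; $18,526; $13,895; $1,386

Depreciable base = $312,282 − $40,300 = $271,982.
Year 1: DB = ⌊$312,282 × 200%/8⌋ = $78,070; SL = ⌊$271,982/8⌋ = $33,997 → take DB $78,070. Book value $234,212.
Year 2: DB = ⌊$234,212 × 200%/8⌋ = $58,553; SL = ⌊$193,912/7⌋ = $27,701 → take DB $58,553. Book value $175,659.
Year 3: DB = ⌊$175,659 × 200%/8⌋ = $43,914; SL = ⌊$135,359/6⌋ = $22,559 → take DB $43,914. Book value $131,745.
Year 4: DB = ⌊$131,745 × 200%/8⌋ = $32,936; SL = ⌊$91,445/5⌋ = $18,289 → take DB $32,936. Book value $98,809.
Year 5: DB = ⌊$98,809 × 200%/8⌋ = $24,702; SL = ⌊$58,509/4⌋ = $14,627 → take DB $24,702. Book value $74,107.
Year 6: DB = ⌊$74,107 × 200%/8⌋ = $18,526; SL = ⌊$33,807/3⌋ = $11,269 → take DB $18,526. Book value $55,581.
Year 7: DB = ⌊$55,581 × 200%/8⌋ = $13,895; SL = ⌊$15,281/2⌋ = $7,640 → take DB $13,895. Book value $41,686.
Year 8 (final): $41,686 − $40,300 = $1,386. Book value $40,300.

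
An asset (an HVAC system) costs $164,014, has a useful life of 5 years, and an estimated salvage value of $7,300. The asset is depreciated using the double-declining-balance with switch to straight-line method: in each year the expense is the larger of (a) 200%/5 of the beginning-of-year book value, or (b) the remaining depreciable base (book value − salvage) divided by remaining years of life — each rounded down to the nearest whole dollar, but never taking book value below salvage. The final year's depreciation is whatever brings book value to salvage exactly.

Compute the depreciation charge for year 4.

$14,171

Depreciable base = $164,014 − $7,300 = $156,714.
Year 1: DB = ⌊$164,014 × 200%/5⌋ = $65,605; SL = ⌊$156,714/5⌋ = $31,342 → take DB $65,605. Book value $98,409.
Year 2: DB = ⌊$98,409 × 200%/5⌋ = $39,363; SL = ⌊$91,109/4⌋ = $22,777 → take DB $39,363. Book value $59,046.
Year 3: DB = ⌊$59,046 × 200%/5⌋ = $23,618; SL = ⌊$51,746/3⌋ = $17,248 → take DB $23,618. Book value $35,428.
Year 4: DB = ⌊$35,428 × 200%/5⌋ = $14,171; SL = ⌊$28,128/2⌋ = $14,064 → take DB $14,171. Book value $21,257.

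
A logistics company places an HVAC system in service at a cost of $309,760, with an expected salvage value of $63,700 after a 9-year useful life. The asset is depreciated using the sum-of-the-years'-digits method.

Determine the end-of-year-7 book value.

Depreciable base = $309,760 − $63,700 = $246,060.
Sum of the years' digits = 9+8+7+6+5+4+3+2+1 = 45.
Year 1: $246,060 × 9/45 = $49,212. Book value $260,548.
Year 2: $246,060 × 8/45 = $43,744. Book value $216,804.
Year 3: $246,060 × 7/45 = $38,276. Book value $178,528.
Year 4: $246,060 × 6/45 = $32,808. Book value $145,720.
Year 5: $246,060 × 5/45 = $27,340. Book value $118,380.
Year 6: $246,060 × 4/45 = $21,872. Book value $96,508.
Year 7: $246,060 × 3/45 = $16,404. Book value $80,104.

$80,104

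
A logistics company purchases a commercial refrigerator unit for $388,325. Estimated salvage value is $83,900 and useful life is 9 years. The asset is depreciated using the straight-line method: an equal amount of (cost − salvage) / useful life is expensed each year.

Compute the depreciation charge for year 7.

$33,825

Depreciable base = $388,325 − $83,900 = $304,425.
Annual expense = $304,425 / 9 = $33,825.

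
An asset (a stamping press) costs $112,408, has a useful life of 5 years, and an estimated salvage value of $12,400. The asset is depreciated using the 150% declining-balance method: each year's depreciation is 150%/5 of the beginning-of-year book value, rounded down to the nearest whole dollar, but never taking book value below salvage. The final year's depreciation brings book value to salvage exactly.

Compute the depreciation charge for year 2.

Depreciable base = $112,408 − $12,400 = $100,008.
Year 1: ⌊$112,408 × 150%/5⌋ = $33,722. Book value $78,686.
Year 2: ⌊$78,686 × 150%/5⌋ = $23,605. Book value $55,081.

$23,605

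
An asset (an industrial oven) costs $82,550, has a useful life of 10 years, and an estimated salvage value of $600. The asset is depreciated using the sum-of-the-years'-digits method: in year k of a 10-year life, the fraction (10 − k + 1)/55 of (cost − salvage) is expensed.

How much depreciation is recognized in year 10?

Depreciable base = $82,550 − $600 = $81,950.
Sum of the years' digits = 10+9+8+7+6+5+4+3+2+1 = 55.
Year 1: $81,950 × 10/55 = $14,900. Book value $67,650.
Year 2: $81,950 × 9/55 = $13,410. Book value $54,240.
Year 3: $81,950 × 8/55 = $11,920. Book value $42,320.
Year 4: $81,950 × 7/55 = $10,430. Book value $31,890.
Year 5: $81,950 × 6/55 = $8,940. Book value $22,950.
Year 6: $81,950 × 5/55 = $7,450. Book value $15,500.
Year 7: $81,950 × 4/55 = $5,960. Book value $9,540.
Year 8: $81,950 × 3/55 = $4,470. Book value $5,070.
Year 9: $81,950 × 2/55 = $2,980. Book value $2,090.
Year 10: $81,950 × 1/55 = $1,490. Book value $600.

$1,490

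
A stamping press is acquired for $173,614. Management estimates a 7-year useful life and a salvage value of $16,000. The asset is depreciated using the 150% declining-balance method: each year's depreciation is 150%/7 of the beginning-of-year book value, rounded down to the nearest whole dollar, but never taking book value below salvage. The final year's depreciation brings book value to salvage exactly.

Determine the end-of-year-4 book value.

Depreciable base = $173,614 − $16,000 = $157,614.
Year 1: ⌊$173,614 × 150%/7⌋ = $37,203. Book value $136,411.
Year 2: ⌊$136,411 × 150%/7⌋ = $29,230. Book value $107,181.
Year 3: ⌊$107,181 × 150%/7⌋ = $22,967. Book value $84,214.
Year 4: ⌊$84,214 × 150%/7⌋ = $18,045. Book value $66,169.

$66,169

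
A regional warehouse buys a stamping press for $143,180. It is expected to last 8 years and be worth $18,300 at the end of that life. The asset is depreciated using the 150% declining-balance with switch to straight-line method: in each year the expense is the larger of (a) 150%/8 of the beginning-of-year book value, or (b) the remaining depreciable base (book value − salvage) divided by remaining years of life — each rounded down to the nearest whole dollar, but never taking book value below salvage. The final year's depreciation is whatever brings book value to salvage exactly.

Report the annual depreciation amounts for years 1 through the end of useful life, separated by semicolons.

Depreciable base = $143,180 − $18,300 = $124,880.
Year 1: DB = ⌊$143,180 × 150%/8⌋ = $26,846; SL = ⌊$124,880/8⌋ = $15,610 → take DB $26,846. Book value $116,334.
Year 2: DB = ⌊$116,334 × 150%/8⌋ = $21,812; SL = ⌊$98,034/7⌋ = $14,004 → take DB $21,812. Book value $94,522.
Year 3: DB = ⌊$94,522 × 150%/8⌋ = $17,722; SL = ⌊$76,222/6⌋ = $12,703 → take DB $17,722. Book value $76,800.
Year 4: DB = ⌊$76,800 × 150%/8⌋ = $14,400; SL = ⌊$58,500/5⌋ = $11,700 → take DB $14,400. Book value $62,400.
Year 5: DB = ⌊$62,400 × 150%/8⌋ = $11,700; SL = ⌊$44,100/4⌋ = $11,025 → take DB $11,700. Book value $50,700.
Year 6: DB = ⌊$50,700 × 150%/8⌋ = $9,506; SL = ⌊$32,400/3⌋ = $10,800 → take SL $10,800. Book value $39,900.
Year 7: DB = ⌊$39,900 × 150%/8⌋ = $7,481; SL = ⌊$21,600/2⌋ = $10,800 → take SL $10,800. Book value $29,100.
Year 8 (final): $29,100 − $18,300 = $10,800. Book value $18,300.

$26,846; $21,812; $17,722; $14,400; $11,700; $10,800; $10,800; $10,800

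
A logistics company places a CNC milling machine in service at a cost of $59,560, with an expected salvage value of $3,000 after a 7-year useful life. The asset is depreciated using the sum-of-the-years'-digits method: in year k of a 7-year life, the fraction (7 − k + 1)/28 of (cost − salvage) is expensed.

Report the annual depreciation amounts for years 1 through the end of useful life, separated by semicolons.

Depreciable base = $59,560 − $3,000 = $56,560.
Sum of the years' digits = 7+6+5+4+3+2+1 = 28.
Year 1: $56,560 × 7/28 = $14,140. Book value $45,420.
Year 2: $56,560 × 6/28 = $12,120. Book value $33,300.
Year 3: $56,560 × 5/28 = $10,100. Book value $23,200.
Year 4: $56,560 × 4/28 = $8,080. Book value $15,120.
Year 5: $56,560 × 3/28 = $6,060. Book value $9,060.
Year 6: $56,560 × 2/28 = $4,040. Book value $5,020.
Year 7: $56,560 × 1/28 = $2,020. Book value $3,000.

$14,140; $12,120; $10,100; $8,080; $6,060; $4,040; $2,020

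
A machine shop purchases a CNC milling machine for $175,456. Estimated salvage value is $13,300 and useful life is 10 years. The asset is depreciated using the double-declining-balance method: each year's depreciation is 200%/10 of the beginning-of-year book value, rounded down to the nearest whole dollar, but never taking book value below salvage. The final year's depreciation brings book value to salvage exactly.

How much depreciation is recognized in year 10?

$10,251

Depreciable base = $175,456 − $13,300 = $162,156.
Year 1: ⌊$175,456 × 200%/10⌋ = $35,091. Book value $140,365.
Year 2: ⌊$140,365 × 200%/10⌋ = $28,073. Book value $112,292.
Year 3: ⌊$112,292 × 200%/10⌋ = $22,458. Book value $89,834.
Year 4: ⌊$89,834 × 200%/10⌋ = $17,966. Book value $71,868.
Year 5: ⌊$71,868 × 200%/10⌋ = $14,373. Book value $57,495.
Year 6: ⌊$57,495 × 200%/10⌋ = $11,499. Book value $45,996.
Year 7: ⌊$45,996 × 200%/10⌋ = $9,199. Book value $36,797.
Year 8: ⌊$36,797 × 200%/10⌋ = $7,359. Book value $29,438.
Year 9: ⌊$29,438 × 200%/10⌋ = $5,887. Book value $23,551.
Year 10 (final): $23,551 − $13,300 = $10,251. Book value $13,300.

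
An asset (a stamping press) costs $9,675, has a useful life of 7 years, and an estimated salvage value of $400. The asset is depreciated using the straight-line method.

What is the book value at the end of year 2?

Depreciable base = $9,675 − $400 = $9,275.
Annual expense = $9,275 / 7 = $1,325.
End of year 1: book value $8,350.
End of year 2: book value $7,025.

$7,025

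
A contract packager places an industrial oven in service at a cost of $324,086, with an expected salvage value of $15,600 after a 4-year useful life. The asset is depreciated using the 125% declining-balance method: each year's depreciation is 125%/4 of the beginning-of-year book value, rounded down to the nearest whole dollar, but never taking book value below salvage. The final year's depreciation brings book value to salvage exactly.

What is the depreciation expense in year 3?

$47,869

Depreciable base = $324,086 − $15,600 = $308,486.
Year 1: ⌊$324,086 × 125%/4⌋ = $101,276. Book value $222,810.
Year 2: ⌊$222,810 × 125%/4⌋ = $69,628. Book value $153,182.
Year 3: ⌊$153,182 × 125%/4⌋ = $47,869. Book value $105,313.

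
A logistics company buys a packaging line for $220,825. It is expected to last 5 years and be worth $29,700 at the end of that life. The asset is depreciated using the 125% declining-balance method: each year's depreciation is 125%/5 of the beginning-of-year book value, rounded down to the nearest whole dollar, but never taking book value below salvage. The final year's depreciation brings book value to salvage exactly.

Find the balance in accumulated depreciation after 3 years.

$127,663

Depreciable base = $220,825 − $29,700 = $191,125.
Year 1: ⌊$220,825 × 125%/5⌋ = $55,206. Book value $165,619.
Year 2: ⌊$165,619 × 125%/5⌋ = $41,404. Book value $124,215.
Year 3: ⌊$124,215 × 125%/5⌋ = $31,053. Book value $93,162.
Accumulated through year 3 = $220,825 − $93,162 = $127,663.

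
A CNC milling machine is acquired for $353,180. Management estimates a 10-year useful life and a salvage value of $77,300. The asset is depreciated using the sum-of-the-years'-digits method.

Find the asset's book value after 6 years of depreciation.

Depreciable base = $353,180 − $77,300 = $275,880.
Sum of the years' digits = 10+9+8+7+6+5+4+3+2+1 = 55.
Year 1: $275,880 × 10/55 = $50,160. Book value $303,020.
Year 2: $275,880 × 9/55 = $45,144. Book value $257,876.
Year 3: $275,880 × 8/55 = $40,128. Book value $217,748.
Year 4: $275,880 × 7/55 = $35,112. Book value $182,636.
Year 5: $275,880 × 6/55 = $30,096. Book value $152,540.
Year 6: $275,880 × 5/55 = $25,080. Book value $127,460.

$127,460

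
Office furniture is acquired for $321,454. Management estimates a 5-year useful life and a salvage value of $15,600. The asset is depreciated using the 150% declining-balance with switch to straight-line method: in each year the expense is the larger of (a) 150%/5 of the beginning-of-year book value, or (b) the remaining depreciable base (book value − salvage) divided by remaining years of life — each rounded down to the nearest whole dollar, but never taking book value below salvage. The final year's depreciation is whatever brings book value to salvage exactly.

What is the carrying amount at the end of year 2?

Depreciable base = $321,454 − $15,600 = $305,854.
Year 1: DB = ⌊$321,454 × 150%/5⌋ = $96,436; SL = ⌊$305,854/5⌋ = $61,170 → take DB $96,436. Book value $225,018.
Year 2: DB = ⌊$225,018 × 150%/5⌋ = $67,505; SL = ⌊$209,418/4⌋ = $52,354 → take DB $67,505. Book value $157,513.

$157,513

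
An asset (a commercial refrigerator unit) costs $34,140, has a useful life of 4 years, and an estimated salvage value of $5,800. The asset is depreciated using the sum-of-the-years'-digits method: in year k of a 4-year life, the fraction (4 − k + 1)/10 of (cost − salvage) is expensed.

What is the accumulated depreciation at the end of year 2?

$19,838

Depreciable base = $34,140 − $5,800 = $28,340.
Sum of the years' digits = 4+3+2+1 = 10.
Year 1: $28,340 × 4/10 = $11,336. Book value $22,804.
Year 2: $28,340 × 3/10 = $8,502. Book value $14,302.
Accumulated through year 2 = $34,140 − $14,302 = $19,838.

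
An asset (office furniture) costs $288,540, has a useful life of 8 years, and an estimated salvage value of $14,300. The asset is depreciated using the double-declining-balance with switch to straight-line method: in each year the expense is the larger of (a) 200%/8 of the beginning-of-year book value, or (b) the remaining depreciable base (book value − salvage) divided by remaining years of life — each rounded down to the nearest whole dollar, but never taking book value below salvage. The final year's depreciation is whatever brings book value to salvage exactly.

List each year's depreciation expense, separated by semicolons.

$72,135; $54,101; $40,576; $30,432; $22,824; $18,057; $18,057; $18,058

Depreciable base = $288,540 − $14,300 = $274,240.
Year 1: DB = ⌊$288,540 × 200%/8⌋ = $72,135; SL = ⌊$274,240/8⌋ = $34,280 → take DB $72,135. Book value $216,405.
Year 2: DB = ⌊$216,405 × 200%/8⌋ = $54,101; SL = ⌊$202,105/7⌋ = $28,872 → take DB $54,101. Book value $162,304.
Year 3: DB = ⌊$162,304 × 200%/8⌋ = $40,576; SL = ⌊$148,004/6⌋ = $24,667 → take DB $40,576. Book value $121,728.
Year 4: DB = ⌊$121,728 × 200%/8⌋ = $30,432; SL = ⌊$107,428/5⌋ = $21,485 → take DB $30,432. Book value $91,296.
Year 5: DB = ⌊$91,296 × 200%/8⌋ = $22,824; SL = ⌊$76,996/4⌋ = $19,249 → take DB $22,824. Book value $68,472.
Year 6: DB = ⌊$68,472 × 200%/8⌋ = $17,118; SL = ⌊$54,172/3⌋ = $18,057 → take SL $18,057. Book value $50,415.
Year 7: DB = ⌊$50,415 × 200%/8⌋ = $12,603; SL = ⌊$36,115/2⌋ = $18,057 → take SL $18,057. Book value $32,358.
Year 8 (final): $32,358 − $14,300 = $18,058. Book value $14,300.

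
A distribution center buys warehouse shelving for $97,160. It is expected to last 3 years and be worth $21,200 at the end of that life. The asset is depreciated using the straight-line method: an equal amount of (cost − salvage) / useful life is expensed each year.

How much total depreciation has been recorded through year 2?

$50,640

Depreciable base = $97,160 − $21,200 = $75,960.
Annual expense = $75,960 / 3 = $25,320.
End of year 1: book value $71,840.
End of year 2: book value $46,520.
Accumulated through year 2 = $97,160 − $46,520 = $50,640.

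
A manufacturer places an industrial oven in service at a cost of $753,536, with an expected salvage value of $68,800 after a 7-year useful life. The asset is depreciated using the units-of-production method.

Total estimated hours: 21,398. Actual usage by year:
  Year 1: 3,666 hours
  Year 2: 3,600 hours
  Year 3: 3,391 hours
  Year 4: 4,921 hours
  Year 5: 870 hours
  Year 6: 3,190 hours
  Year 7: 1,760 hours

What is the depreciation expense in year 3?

Depreciable base = $753,536 − $68,800 = $684,736.
Rate = $684,736 / 21,398 hours = $32 per hour.
Year 1: 3,666 × $32 = $117,312. Book value $636,224.
Year 2: 3,600 × $32 = $115,200. Book value $521,024.
Year 3: 3,391 × $32 = $108,512. Book value $412,512.

$108,512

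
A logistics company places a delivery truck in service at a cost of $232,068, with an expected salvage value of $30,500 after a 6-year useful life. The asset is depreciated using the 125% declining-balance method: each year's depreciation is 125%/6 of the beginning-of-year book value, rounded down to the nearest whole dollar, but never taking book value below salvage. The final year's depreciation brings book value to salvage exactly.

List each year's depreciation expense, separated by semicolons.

$48,347; $38,275; $30,301; $23,988; $18,991; $41,666

Depreciable base = $232,068 − $30,500 = $201,568.
Year 1: ⌊$232,068 × 125%/6⌋ = $48,347. Book value $183,721.
Year 2: ⌊$183,721 × 125%/6⌋ = $38,275. Book value $145,446.
Year 3: ⌊$145,446 × 125%/6⌋ = $30,301. Book value $115,145.
Year 4: ⌊$115,145 × 125%/6⌋ = $23,988. Book value $91,157.
Year 5: ⌊$91,157 × 125%/6⌋ = $18,991. Book value $72,166.
Year 6 (final): $72,166 − $30,500 = $41,666. Book value $30,500.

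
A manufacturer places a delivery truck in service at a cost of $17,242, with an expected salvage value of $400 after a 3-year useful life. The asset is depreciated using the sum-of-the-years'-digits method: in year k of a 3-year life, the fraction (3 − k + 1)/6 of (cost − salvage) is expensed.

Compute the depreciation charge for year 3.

Depreciable base = $17,242 − $400 = $16,842.
Sum of the years' digits = 3+2+1 = 6.
Year 1: $16,842 × 3/6 = $8,421. Book value $8,821.
Year 2: $16,842 × 2/6 = $5,614. Book value $3,207.
Year 3: $16,842 × 1/6 = $2,807. Book value $400.

$2,807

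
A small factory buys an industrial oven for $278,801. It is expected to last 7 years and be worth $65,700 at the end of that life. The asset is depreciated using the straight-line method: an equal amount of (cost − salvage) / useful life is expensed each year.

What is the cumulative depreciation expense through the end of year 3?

Depreciable base = $278,801 − $65,700 = $213,101.
Annual expense = $213,101 / 7 = $30,443.
End of year 1: book value $248,358.
End of year 2: book value $217,915.
End of year 3: book value $187,472.
Accumulated through year 3 = $278,801 − $187,472 = $91,329.

$91,329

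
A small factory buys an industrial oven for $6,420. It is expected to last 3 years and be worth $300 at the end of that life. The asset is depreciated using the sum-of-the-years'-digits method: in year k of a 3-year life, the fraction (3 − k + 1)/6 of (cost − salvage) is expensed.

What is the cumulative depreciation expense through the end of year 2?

Depreciable base = $6,420 − $300 = $6,120.
Sum of the years' digits = 3+2+1 = 6.
Year 1: $6,120 × 3/6 = $3,060. Book value $3,360.
Year 2: $6,120 × 2/6 = $2,040. Book value $1,320.
Accumulated through year 2 = $6,420 − $1,320 = $5,100.

$5,100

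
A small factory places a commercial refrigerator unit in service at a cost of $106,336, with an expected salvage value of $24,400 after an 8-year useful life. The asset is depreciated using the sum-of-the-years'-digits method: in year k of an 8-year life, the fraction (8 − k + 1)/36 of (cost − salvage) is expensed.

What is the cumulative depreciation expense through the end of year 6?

$75,108

Depreciable base = $106,336 − $24,400 = $81,936.
Sum of the years' digits = 8+7+6+5+4+3+2+1 = 36.
Year 1: $81,936 × 8/36 = $18,208. Book value $88,128.
Year 2: $81,936 × 7/36 = $15,932. Book value $72,196.
Year 3: $81,936 × 6/36 = $13,656. Book value $58,540.
Year 4: $81,936 × 5/36 = $11,380. Book value $47,160.
Year 5: $81,936 × 4/36 = $9,104. Book value $38,056.
Year 6: $81,936 × 3/36 = $6,828. Book value $31,228.
Accumulated through year 6 = $106,336 − $31,228 = $75,108.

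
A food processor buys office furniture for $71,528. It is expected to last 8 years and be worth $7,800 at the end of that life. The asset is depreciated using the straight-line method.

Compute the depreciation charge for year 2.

Depreciable base = $71,528 − $7,800 = $63,728.
Annual expense = $63,728 / 8 = $7,966.

$7,966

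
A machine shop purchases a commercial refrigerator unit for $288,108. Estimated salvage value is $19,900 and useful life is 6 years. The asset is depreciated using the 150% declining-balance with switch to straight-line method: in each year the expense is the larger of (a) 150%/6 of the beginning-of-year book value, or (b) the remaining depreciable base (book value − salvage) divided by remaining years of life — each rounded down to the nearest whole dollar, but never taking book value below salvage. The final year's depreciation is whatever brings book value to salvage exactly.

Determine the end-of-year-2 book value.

Depreciable base = $288,108 − $19,900 = $268,208.
Year 1: DB = ⌊$288,108 × 150%/6⌋ = $72,027; SL = ⌊$268,208/6⌋ = $44,701 → take DB $72,027. Book value $216,081.
Year 2: DB = ⌊$216,081 × 150%/6⌋ = $54,020; SL = ⌊$196,181/5⌋ = $39,236 → take DB $54,020. Book value $162,061.

$162,061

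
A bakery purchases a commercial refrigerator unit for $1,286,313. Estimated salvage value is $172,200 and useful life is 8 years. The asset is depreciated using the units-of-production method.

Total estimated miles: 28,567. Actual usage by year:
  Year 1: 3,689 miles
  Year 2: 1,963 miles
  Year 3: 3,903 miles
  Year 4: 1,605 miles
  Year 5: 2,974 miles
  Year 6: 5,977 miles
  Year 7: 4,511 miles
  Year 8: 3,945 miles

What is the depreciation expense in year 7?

Depreciable base = $1,286,313 − $172,200 = $1,114,113.
Rate = $1,114,113 / 28,567 miles = $39 per mile.
Year 1: 3,689 × $39 = $143,871. Book value $1,142,442.
Year 2: 1,963 × $39 = $76,557. Book value $1,065,885.
Year 3: 3,903 × $39 = $152,217. Book value $913,668.
Year 4: 1,605 × $39 = $62,595. Book value $851,073.
Year 5: 2,974 × $39 = $115,986. Book value $735,087.
Year 6: 5,977 × $39 = $233,103. Book value $501,984.
Year 7: 4,511 × $39 = $175,929. Book value $326,055.

$175,929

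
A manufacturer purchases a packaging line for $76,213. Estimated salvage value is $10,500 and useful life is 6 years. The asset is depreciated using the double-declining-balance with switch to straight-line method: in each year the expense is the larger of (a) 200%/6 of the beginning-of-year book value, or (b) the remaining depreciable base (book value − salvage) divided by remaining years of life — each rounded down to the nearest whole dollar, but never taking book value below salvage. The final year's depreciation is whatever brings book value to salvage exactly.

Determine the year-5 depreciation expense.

Depreciable base = $76,213 − $10,500 = $65,713.
Year 1: DB = ⌊$76,213 × 200%/6⌋ = $25,404; SL = ⌊$65,713/6⌋ = $10,952 → take DB $25,404. Book value $50,809.
Year 2: DB = ⌊$50,809 × 200%/6⌋ = $16,936; SL = ⌊$40,309/5⌋ = $8,061 → take DB $16,936. Book value $33,873.
Year 3: DB = ⌊$33,873 × 200%/6⌋ = $11,291; SL = ⌊$23,373/4⌋ = $5,843 → take DB $11,291. Book value $22,582.
Year 4: DB = ⌊$22,582 × 200%/6⌋ = $7,527; SL = ⌊$12,082/3⌋ = $4,027 → take DB $7,527. Book value $15,055.
Year 5: DB = ⌊$15,055 × 200%/6⌋ = $5,018; SL = ⌊$4,555/2⌋ = $2,277 → take DB $5,018, capped at $4,555. Book value $10,500.

$4,555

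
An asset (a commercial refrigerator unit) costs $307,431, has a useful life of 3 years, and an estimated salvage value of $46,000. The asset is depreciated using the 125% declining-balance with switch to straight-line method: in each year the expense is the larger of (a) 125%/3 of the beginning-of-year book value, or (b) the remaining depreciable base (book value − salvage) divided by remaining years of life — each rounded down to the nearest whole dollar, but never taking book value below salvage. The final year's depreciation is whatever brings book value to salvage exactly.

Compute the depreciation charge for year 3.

$58,613

Depreciable base = $307,431 − $46,000 = $261,431.
Year 1: DB = ⌊$307,431 × 125%/3⌋ = $128,096; SL = ⌊$261,431/3⌋ = $87,143 → take DB $128,096. Book value $179,335.
Year 2: DB = ⌊$179,335 × 125%/3⌋ = $74,722; SL = ⌊$133,335/2⌋ = $66,667 → take DB $74,722. Book value $104,613.
Year 3 (final): $104,613 − $46,000 = $58,613. Book value $46,000.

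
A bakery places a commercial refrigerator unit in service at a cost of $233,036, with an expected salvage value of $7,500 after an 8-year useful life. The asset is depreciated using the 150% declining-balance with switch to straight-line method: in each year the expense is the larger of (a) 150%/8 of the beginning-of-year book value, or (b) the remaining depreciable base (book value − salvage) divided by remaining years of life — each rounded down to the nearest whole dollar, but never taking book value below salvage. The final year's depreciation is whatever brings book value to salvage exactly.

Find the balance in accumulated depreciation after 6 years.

$178,537

Depreciable base = $233,036 − $7,500 = $225,536.
Year 1: DB = ⌊$233,036 × 150%/8⌋ = $43,694; SL = ⌊$225,536/8⌋ = $28,192 → take DB $43,694. Book value $189,342.
Year 2: DB = ⌊$189,342 × 150%/8⌋ = $35,501; SL = ⌊$181,842/7⌋ = $25,977 → take DB $35,501. Book value $153,841.
Year 3: DB = ⌊$153,841 × 150%/8⌋ = $28,845; SL = ⌊$146,341/6⌋ = $24,390 → take DB $28,845. Book value $124,996.
Year 4: DB = ⌊$124,996 × 150%/8⌋ = $23,436; SL = ⌊$117,496/5⌋ = $23,499 → take SL $23,499. Book value $101,497.
Year 5: DB = ⌊$101,497 × 150%/8⌋ = $19,030; SL = ⌊$93,997/4⌋ = $23,499 → take SL $23,499. Book value $77,998.
Year 6: DB = ⌊$77,998 × 150%/8⌋ = $14,624; SL = ⌊$70,498/3⌋ = $23,499 → take SL $23,499. Book value $54,499.
Accumulated through year 6 = $233,036 − $54,499 = $178,537.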